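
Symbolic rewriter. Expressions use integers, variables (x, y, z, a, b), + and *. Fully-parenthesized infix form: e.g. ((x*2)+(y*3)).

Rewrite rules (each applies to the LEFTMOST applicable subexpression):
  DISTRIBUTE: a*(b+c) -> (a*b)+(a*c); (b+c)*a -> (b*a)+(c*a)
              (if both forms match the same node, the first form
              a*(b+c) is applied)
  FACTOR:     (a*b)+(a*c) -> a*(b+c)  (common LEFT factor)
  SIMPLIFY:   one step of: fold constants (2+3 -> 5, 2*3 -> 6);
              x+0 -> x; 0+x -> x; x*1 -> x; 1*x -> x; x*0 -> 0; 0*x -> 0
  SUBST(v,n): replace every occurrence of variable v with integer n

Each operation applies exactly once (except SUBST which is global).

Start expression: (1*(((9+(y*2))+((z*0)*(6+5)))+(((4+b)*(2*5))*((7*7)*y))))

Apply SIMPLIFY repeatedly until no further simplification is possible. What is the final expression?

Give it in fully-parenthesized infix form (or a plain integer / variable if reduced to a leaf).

Answer: ((9+(y*2))+(((4+b)*10)*(49*y)))

Derivation:
Start: (1*(((9+(y*2))+((z*0)*(6+5)))+(((4+b)*(2*5))*((7*7)*y))))
Step 1: at root: (1*(((9+(y*2))+((z*0)*(6+5)))+(((4+b)*(2*5))*((7*7)*y)))) -> (((9+(y*2))+((z*0)*(6+5)))+(((4+b)*(2*5))*((7*7)*y))); overall: (1*(((9+(y*2))+((z*0)*(6+5)))+(((4+b)*(2*5))*((7*7)*y)))) -> (((9+(y*2))+((z*0)*(6+5)))+(((4+b)*(2*5))*((7*7)*y)))
Step 2: at LRL: (z*0) -> 0; overall: (((9+(y*2))+((z*0)*(6+5)))+(((4+b)*(2*5))*((7*7)*y))) -> (((9+(y*2))+(0*(6+5)))+(((4+b)*(2*5))*((7*7)*y)))
Step 3: at LR: (0*(6+5)) -> 0; overall: (((9+(y*2))+(0*(6+5)))+(((4+b)*(2*5))*((7*7)*y))) -> (((9+(y*2))+0)+(((4+b)*(2*5))*((7*7)*y)))
Step 4: at L: ((9+(y*2))+0) -> (9+(y*2)); overall: (((9+(y*2))+0)+(((4+b)*(2*5))*((7*7)*y))) -> ((9+(y*2))+(((4+b)*(2*5))*((7*7)*y)))
Step 5: at RLR: (2*5) -> 10; overall: ((9+(y*2))+(((4+b)*(2*5))*((7*7)*y))) -> ((9+(y*2))+(((4+b)*10)*((7*7)*y)))
Step 6: at RRL: (7*7) -> 49; overall: ((9+(y*2))+(((4+b)*10)*((7*7)*y))) -> ((9+(y*2))+(((4+b)*10)*(49*y)))
Fixed point: ((9+(y*2))+(((4+b)*10)*(49*y)))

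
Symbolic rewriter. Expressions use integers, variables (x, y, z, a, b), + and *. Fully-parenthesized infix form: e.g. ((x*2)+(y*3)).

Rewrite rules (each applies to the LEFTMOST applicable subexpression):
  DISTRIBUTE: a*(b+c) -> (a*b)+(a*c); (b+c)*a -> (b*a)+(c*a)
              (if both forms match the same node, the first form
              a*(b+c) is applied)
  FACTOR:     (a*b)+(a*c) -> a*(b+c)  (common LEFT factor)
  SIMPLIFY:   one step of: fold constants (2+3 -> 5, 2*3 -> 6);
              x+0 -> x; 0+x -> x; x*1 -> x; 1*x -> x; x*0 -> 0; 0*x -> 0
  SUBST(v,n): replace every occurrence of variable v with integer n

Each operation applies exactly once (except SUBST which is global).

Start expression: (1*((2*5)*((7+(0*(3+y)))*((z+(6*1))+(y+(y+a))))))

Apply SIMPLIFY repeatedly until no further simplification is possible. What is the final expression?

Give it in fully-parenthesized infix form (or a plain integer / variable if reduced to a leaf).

Start: (1*((2*5)*((7+(0*(3+y)))*((z+(6*1))+(y+(y+a))))))
Step 1: at root: (1*((2*5)*((7+(0*(3+y)))*((z+(6*1))+(y+(y+a)))))) -> ((2*5)*((7+(0*(3+y)))*((z+(6*1))+(y+(y+a))))); overall: (1*((2*5)*((7+(0*(3+y)))*((z+(6*1))+(y+(y+a)))))) -> ((2*5)*((7+(0*(3+y)))*((z+(6*1))+(y+(y+a)))))
Step 2: at L: (2*5) -> 10; overall: ((2*5)*((7+(0*(3+y)))*((z+(6*1))+(y+(y+a))))) -> (10*((7+(0*(3+y)))*((z+(6*1))+(y+(y+a)))))
Step 3: at RLR: (0*(3+y)) -> 0; overall: (10*((7+(0*(3+y)))*((z+(6*1))+(y+(y+a))))) -> (10*((7+0)*((z+(6*1))+(y+(y+a)))))
Step 4: at RL: (7+0) -> 7; overall: (10*((7+0)*((z+(6*1))+(y+(y+a))))) -> (10*(7*((z+(6*1))+(y+(y+a)))))
Step 5: at RRLR: (6*1) -> 6; overall: (10*(7*((z+(6*1))+(y+(y+a))))) -> (10*(7*((z+6)+(y+(y+a)))))
Fixed point: (10*(7*((z+6)+(y+(y+a)))))

Answer: (10*(7*((z+6)+(y+(y+a)))))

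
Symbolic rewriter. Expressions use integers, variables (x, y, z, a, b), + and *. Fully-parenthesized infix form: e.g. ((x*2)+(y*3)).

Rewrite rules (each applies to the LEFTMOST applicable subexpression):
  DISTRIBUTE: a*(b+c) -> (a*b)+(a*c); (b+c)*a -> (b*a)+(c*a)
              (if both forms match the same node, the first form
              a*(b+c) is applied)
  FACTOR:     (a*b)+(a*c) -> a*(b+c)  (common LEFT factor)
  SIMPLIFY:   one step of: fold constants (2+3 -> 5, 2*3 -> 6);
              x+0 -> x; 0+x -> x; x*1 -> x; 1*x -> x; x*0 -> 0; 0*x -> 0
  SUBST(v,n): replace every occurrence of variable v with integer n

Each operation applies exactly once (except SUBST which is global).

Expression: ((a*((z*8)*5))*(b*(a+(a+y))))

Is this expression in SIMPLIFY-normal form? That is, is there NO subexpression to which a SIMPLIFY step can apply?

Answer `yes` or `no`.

Expression: ((a*((z*8)*5))*(b*(a+(a+y))))
Scanning for simplifiable subexpressions (pre-order)...
  at root: ((a*((z*8)*5))*(b*(a+(a+y)))) (not simplifiable)
  at L: (a*((z*8)*5)) (not simplifiable)
  at LR: ((z*8)*5) (not simplifiable)
  at LRL: (z*8) (not simplifiable)
  at R: (b*(a+(a+y))) (not simplifiable)
  at RR: (a+(a+y)) (not simplifiable)
  at RRR: (a+y) (not simplifiable)
Result: no simplifiable subexpression found -> normal form.

Answer: yes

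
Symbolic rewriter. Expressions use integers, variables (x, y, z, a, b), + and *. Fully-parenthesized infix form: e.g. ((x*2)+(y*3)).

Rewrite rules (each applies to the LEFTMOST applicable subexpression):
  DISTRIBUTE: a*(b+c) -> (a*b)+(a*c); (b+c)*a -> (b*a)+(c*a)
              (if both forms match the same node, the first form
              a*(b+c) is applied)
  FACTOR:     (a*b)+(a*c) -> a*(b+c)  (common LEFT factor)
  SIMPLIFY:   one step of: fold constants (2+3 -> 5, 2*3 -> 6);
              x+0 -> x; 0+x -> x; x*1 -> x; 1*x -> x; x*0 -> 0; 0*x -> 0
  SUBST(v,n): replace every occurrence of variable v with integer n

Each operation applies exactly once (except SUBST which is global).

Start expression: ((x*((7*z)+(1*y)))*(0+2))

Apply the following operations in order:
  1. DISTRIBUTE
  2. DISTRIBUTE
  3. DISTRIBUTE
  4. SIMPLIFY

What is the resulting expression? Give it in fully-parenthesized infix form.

Answer: ((0+((x*(1*y))*0))+((x*((7*z)+(1*y)))*2))

Derivation:
Start: ((x*((7*z)+(1*y)))*(0+2))
Apply DISTRIBUTE at root (target: ((x*((7*z)+(1*y)))*(0+2))): ((x*((7*z)+(1*y)))*(0+2)) -> (((x*((7*z)+(1*y)))*0)+((x*((7*z)+(1*y)))*2))
Apply DISTRIBUTE at LL (target: (x*((7*z)+(1*y)))): (((x*((7*z)+(1*y)))*0)+((x*((7*z)+(1*y)))*2)) -> ((((x*(7*z))+(x*(1*y)))*0)+((x*((7*z)+(1*y)))*2))
Apply DISTRIBUTE at L (target: (((x*(7*z))+(x*(1*y)))*0)): ((((x*(7*z))+(x*(1*y)))*0)+((x*((7*z)+(1*y)))*2)) -> ((((x*(7*z))*0)+((x*(1*y))*0))+((x*((7*z)+(1*y)))*2))
Apply SIMPLIFY at LL (target: ((x*(7*z))*0)): ((((x*(7*z))*0)+((x*(1*y))*0))+((x*((7*z)+(1*y)))*2)) -> ((0+((x*(1*y))*0))+((x*((7*z)+(1*y)))*2))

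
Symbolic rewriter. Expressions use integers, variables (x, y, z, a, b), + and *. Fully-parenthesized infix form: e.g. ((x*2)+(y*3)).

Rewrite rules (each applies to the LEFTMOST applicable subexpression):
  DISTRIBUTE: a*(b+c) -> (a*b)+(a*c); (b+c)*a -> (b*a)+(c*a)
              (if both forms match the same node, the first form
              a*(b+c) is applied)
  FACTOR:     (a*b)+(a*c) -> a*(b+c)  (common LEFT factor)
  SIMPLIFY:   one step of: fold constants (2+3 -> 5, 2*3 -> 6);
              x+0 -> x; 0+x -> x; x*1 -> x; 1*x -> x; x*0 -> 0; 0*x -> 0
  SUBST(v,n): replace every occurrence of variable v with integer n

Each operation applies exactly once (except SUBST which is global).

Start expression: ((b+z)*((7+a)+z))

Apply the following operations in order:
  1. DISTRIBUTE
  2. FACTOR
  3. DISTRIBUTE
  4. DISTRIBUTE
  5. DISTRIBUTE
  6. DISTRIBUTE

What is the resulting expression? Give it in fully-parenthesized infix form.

Start: ((b+z)*((7+a)+z))
Apply DISTRIBUTE at root (target: ((b+z)*((7+a)+z))): ((b+z)*((7+a)+z)) -> (((b+z)*(7+a))+((b+z)*z))
Apply FACTOR at root (target: (((b+z)*(7+a))+((b+z)*z))): (((b+z)*(7+a))+((b+z)*z)) -> ((b+z)*((7+a)+z))
Apply DISTRIBUTE at root (target: ((b+z)*((7+a)+z))): ((b+z)*((7+a)+z)) -> (((b+z)*(7+a))+((b+z)*z))
Apply DISTRIBUTE at L (target: ((b+z)*(7+a))): (((b+z)*(7+a))+((b+z)*z)) -> ((((b+z)*7)+((b+z)*a))+((b+z)*z))
Apply DISTRIBUTE at LL (target: ((b+z)*7)): ((((b+z)*7)+((b+z)*a))+((b+z)*z)) -> ((((b*7)+(z*7))+((b+z)*a))+((b+z)*z))
Apply DISTRIBUTE at LR (target: ((b+z)*a)): ((((b*7)+(z*7))+((b+z)*a))+((b+z)*z)) -> ((((b*7)+(z*7))+((b*a)+(z*a)))+((b+z)*z))

Answer: ((((b*7)+(z*7))+((b*a)+(z*a)))+((b+z)*z))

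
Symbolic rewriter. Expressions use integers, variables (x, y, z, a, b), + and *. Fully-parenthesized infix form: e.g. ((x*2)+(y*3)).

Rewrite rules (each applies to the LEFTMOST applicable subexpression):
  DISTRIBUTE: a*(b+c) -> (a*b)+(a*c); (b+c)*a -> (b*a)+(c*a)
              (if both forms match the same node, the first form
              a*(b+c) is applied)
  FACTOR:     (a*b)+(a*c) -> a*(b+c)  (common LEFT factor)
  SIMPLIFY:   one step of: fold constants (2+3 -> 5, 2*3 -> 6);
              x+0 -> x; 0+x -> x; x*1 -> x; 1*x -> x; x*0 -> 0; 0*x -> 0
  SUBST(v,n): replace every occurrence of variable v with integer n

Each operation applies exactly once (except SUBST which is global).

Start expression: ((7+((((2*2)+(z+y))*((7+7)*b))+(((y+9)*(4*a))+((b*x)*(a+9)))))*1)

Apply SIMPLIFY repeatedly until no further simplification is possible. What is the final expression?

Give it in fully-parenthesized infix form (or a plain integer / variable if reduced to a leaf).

Start: ((7+((((2*2)+(z+y))*((7+7)*b))+(((y+9)*(4*a))+((b*x)*(a+9)))))*1)
Step 1: at root: ((7+((((2*2)+(z+y))*((7+7)*b))+(((y+9)*(4*a))+((b*x)*(a+9)))))*1) -> (7+((((2*2)+(z+y))*((7+7)*b))+(((y+9)*(4*a))+((b*x)*(a+9))))); overall: ((7+((((2*2)+(z+y))*((7+7)*b))+(((y+9)*(4*a))+((b*x)*(a+9)))))*1) -> (7+((((2*2)+(z+y))*((7+7)*b))+(((y+9)*(4*a))+((b*x)*(a+9)))))
Step 2: at RLLL: (2*2) -> 4; overall: (7+((((2*2)+(z+y))*((7+7)*b))+(((y+9)*(4*a))+((b*x)*(a+9))))) -> (7+(((4+(z+y))*((7+7)*b))+(((y+9)*(4*a))+((b*x)*(a+9)))))
Step 3: at RLRL: (7+7) -> 14; overall: (7+(((4+(z+y))*((7+7)*b))+(((y+9)*(4*a))+((b*x)*(a+9))))) -> (7+(((4+(z+y))*(14*b))+(((y+9)*(4*a))+((b*x)*(a+9)))))
Fixed point: (7+(((4+(z+y))*(14*b))+(((y+9)*(4*a))+((b*x)*(a+9)))))

Answer: (7+(((4+(z+y))*(14*b))+(((y+9)*(4*a))+((b*x)*(a+9)))))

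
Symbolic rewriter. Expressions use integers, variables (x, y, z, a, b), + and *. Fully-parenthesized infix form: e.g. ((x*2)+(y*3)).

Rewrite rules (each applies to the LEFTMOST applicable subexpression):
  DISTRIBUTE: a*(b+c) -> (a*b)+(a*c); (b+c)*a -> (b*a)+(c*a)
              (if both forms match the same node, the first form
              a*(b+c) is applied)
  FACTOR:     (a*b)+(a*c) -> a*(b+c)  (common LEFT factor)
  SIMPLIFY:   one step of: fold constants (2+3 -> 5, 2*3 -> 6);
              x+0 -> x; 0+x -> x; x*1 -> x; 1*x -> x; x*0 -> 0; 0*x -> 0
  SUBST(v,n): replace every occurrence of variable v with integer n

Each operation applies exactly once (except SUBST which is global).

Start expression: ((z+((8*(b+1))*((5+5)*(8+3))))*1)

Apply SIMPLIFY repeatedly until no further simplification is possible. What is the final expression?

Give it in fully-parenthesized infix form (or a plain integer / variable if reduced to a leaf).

Start: ((z+((8*(b+1))*((5+5)*(8+3))))*1)
Step 1: at root: ((z+((8*(b+1))*((5+5)*(8+3))))*1) -> (z+((8*(b+1))*((5+5)*(8+3)))); overall: ((z+((8*(b+1))*((5+5)*(8+3))))*1) -> (z+((8*(b+1))*((5+5)*(8+3))))
Step 2: at RRL: (5+5) -> 10; overall: (z+((8*(b+1))*((5+5)*(8+3)))) -> (z+((8*(b+1))*(10*(8+3))))
Step 3: at RRR: (8+3) -> 11; overall: (z+((8*(b+1))*(10*(8+3)))) -> (z+((8*(b+1))*(10*11)))
Step 4: at RR: (10*11) -> 110; overall: (z+((8*(b+1))*(10*11))) -> (z+((8*(b+1))*110))
Fixed point: (z+((8*(b+1))*110))

Answer: (z+((8*(b+1))*110))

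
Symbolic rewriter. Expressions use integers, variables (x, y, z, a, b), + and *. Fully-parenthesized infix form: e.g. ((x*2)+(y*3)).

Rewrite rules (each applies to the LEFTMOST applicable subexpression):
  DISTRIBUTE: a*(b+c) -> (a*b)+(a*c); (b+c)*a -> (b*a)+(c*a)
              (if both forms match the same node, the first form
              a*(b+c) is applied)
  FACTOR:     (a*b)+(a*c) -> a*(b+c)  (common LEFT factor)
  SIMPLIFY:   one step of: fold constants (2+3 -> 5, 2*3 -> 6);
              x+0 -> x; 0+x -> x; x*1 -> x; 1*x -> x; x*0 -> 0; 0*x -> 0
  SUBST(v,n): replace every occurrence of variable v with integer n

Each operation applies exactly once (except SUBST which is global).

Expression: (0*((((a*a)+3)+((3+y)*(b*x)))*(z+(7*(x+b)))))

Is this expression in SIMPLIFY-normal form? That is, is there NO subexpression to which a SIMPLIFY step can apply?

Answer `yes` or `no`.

Expression: (0*((((a*a)+3)+((3+y)*(b*x)))*(z+(7*(x+b)))))
Scanning for simplifiable subexpressions (pre-order)...
  at root: (0*((((a*a)+3)+((3+y)*(b*x)))*(z+(7*(x+b))))) (SIMPLIFIABLE)
  at R: ((((a*a)+3)+((3+y)*(b*x)))*(z+(7*(x+b)))) (not simplifiable)
  at RL: (((a*a)+3)+((3+y)*(b*x))) (not simplifiable)
  at RLL: ((a*a)+3) (not simplifiable)
  at RLLL: (a*a) (not simplifiable)
  at RLR: ((3+y)*(b*x)) (not simplifiable)
  at RLRL: (3+y) (not simplifiable)
  at RLRR: (b*x) (not simplifiable)
  at RR: (z+(7*(x+b))) (not simplifiable)
  at RRR: (7*(x+b)) (not simplifiable)
  at RRRR: (x+b) (not simplifiable)
Found simplifiable subexpr at path root: (0*((((a*a)+3)+((3+y)*(b*x)))*(z+(7*(x+b)))))
One SIMPLIFY step would give: 0
-> NOT in normal form.

Answer: no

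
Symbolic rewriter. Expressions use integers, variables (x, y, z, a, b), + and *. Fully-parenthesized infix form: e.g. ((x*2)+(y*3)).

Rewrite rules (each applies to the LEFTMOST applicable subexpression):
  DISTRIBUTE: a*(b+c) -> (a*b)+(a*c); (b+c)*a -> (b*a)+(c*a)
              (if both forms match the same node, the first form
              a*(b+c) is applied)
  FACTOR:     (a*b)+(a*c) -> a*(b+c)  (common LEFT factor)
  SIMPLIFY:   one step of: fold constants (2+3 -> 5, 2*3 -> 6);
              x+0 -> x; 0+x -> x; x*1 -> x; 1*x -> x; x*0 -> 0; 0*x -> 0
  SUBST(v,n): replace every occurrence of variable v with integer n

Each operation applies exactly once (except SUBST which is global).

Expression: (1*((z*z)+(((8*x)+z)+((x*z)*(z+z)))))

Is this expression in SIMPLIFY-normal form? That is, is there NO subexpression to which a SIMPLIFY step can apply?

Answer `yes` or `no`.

Expression: (1*((z*z)+(((8*x)+z)+((x*z)*(z+z)))))
Scanning for simplifiable subexpressions (pre-order)...
  at root: (1*((z*z)+(((8*x)+z)+((x*z)*(z+z))))) (SIMPLIFIABLE)
  at R: ((z*z)+(((8*x)+z)+((x*z)*(z+z)))) (not simplifiable)
  at RL: (z*z) (not simplifiable)
  at RR: (((8*x)+z)+((x*z)*(z+z))) (not simplifiable)
  at RRL: ((8*x)+z) (not simplifiable)
  at RRLL: (8*x) (not simplifiable)
  at RRR: ((x*z)*(z+z)) (not simplifiable)
  at RRRL: (x*z) (not simplifiable)
  at RRRR: (z+z) (not simplifiable)
Found simplifiable subexpr at path root: (1*((z*z)+(((8*x)+z)+((x*z)*(z+z)))))
One SIMPLIFY step would give: ((z*z)+(((8*x)+z)+((x*z)*(z+z))))
-> NOT in normal form.

Answer: no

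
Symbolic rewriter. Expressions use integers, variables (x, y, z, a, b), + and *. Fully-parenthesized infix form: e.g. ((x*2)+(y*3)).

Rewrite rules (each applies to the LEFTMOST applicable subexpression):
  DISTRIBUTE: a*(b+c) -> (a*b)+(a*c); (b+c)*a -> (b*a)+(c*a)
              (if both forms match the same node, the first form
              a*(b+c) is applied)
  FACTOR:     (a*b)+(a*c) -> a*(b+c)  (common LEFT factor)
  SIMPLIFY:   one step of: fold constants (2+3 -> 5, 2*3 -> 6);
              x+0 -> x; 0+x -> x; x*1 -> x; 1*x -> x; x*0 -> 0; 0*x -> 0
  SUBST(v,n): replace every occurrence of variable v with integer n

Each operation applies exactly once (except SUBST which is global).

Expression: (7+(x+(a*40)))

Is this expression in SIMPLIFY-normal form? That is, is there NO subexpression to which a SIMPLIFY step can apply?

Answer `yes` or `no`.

Answer: yes

Derivation:
Expression: (7+(x+(a*40)))
Scanning for simplifiable subexpressions (pre-order)...
  at root: (7+(x+(a*40))) (not simplifiable)
  at R: (x+(a*40)) (not simplifiable)
  at RR: (a*40) (not simplifiable)
Result: no simplifiable subexpression found -> normal form.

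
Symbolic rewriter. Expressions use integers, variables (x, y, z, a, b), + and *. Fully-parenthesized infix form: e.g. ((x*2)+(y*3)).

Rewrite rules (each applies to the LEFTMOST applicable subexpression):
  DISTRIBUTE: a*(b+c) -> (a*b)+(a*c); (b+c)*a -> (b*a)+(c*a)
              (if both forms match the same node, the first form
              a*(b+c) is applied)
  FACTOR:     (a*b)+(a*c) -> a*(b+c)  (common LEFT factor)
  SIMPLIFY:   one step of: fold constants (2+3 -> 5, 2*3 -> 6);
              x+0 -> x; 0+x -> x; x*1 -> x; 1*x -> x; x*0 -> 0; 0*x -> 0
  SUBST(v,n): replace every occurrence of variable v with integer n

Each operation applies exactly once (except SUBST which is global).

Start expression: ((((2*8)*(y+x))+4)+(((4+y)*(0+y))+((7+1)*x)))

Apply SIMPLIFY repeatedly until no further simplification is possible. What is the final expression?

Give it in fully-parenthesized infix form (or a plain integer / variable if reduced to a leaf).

Start: ((((2*8)*(y+x))+4)+(((4+y)*(0+y))+((7+1)*x)))
Step 1: at LLL: (2*8) -> 16; overall: ((((2*8)*(y+x))+4)+(((4+y)*(0+y))+((7+1)*x))) -> (((16*(y+x))+4)+(((4+y)*(0+y))+((7+1)*x)))
Step 2: at RLR: (0+y) -> y; overall: (((16*(y+x))+4)+(((4+y)*(0+y))+((7+1)*x))) -> (((16*(y+x))+4)+(((4+y)*y)+((7+1)*x)))
Step 3: at RRL: (7+1) -> 8; overall: (((16*(y+x))+4)+(((4+y)*y)+((7+1)*x))) -> (((16*(y+x))+4)+(((4+y)*y)+(8*x)))
Fixed point: (((16*(y+x))+4)+(((4+y)*y)+(8*x)))

Answer: (((16*(y+x))+4)+(((4+y)*y)+(8*x)))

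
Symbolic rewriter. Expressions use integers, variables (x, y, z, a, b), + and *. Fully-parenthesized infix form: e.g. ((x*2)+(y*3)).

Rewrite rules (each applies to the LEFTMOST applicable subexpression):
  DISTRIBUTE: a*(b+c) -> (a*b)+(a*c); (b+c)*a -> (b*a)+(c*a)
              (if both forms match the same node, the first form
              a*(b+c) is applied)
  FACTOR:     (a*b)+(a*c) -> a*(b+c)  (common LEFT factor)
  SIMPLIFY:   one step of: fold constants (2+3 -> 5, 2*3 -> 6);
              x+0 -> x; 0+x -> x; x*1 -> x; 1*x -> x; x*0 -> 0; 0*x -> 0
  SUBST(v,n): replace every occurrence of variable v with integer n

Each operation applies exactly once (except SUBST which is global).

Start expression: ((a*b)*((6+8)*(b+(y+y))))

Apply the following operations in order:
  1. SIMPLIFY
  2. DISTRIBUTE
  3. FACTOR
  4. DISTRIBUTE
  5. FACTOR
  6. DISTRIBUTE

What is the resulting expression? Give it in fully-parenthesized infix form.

Start: ((a*b)*((6+8)*(b+(y+y))))
Apply SIMPLIFY at RL (target: (6+8)): ((a*b)*((6+8)*(b+(y+y)))) -> ((a*b)*(14*(b+(y+y))))
Apply DISTRIBUTE at R (target: (14*(b+(y+y)))): ((a*b)*(14*(b+(y+y)))) -> ((a*b)*((14*b)+(14*(y+y))))
Apply FACTOR at R (target: ((14*b)+(14*(y+y)))): ((a*b)*((14*b)+(14*(y+y)))) -> ((a*b)*(14*(b+(y+y))))
Apply DISTRIBUTE at R (target: (14*(b+(y+y)))): ((a*b)*(14*(b+(y+y)))) -> ((a*b)*((14*b)+(14*(y+y))))
Apply FACTOR at R (target: ((14*b)+(14*(y+y)))): ((a*b)*((14*b)+(14*(y+y)))) -> ((a*b)*(14*(b+(y+y))))
Apply DISTRIBUTE at R (target: (14*(b+(y+y)))): ((a*b)*(14*(b+(y+y)))) -> ((a*b)*((14*b)+(14*(y+y))))

Answer: ((a*b)*((14*b)+(14*(y+y))))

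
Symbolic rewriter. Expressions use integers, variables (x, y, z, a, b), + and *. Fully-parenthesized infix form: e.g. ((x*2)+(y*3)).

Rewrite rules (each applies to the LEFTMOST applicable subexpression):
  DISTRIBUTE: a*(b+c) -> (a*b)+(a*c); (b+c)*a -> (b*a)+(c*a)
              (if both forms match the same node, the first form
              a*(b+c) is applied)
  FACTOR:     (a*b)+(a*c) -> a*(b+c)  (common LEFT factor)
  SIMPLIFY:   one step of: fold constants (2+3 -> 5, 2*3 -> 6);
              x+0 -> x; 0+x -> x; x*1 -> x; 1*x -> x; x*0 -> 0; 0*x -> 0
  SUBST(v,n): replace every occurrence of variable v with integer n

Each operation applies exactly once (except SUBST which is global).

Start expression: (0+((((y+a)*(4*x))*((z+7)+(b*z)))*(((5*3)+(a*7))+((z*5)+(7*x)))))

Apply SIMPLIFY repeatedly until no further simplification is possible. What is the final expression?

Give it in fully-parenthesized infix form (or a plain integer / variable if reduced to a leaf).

Start: (0+((((y+a)*(4*x))*((z+7)+(b*z)))*(((5*3)+(a*7))+((z*5)+(7*x)))))
Step 1: at root: (0+((((y+a)*(4*x))*((z+7)+(b*z)))*(((5*3)+(a*7))+((z*5)+(7*x))))) -> ((((y+a)*(4*x))*((z+7)+(b*z)))*(((5*3)+(a*7))+((z*5)+(7*x)))); overall: (0+((((y+a)*(4*x))*((z+7)+(b*z)))*(((5*3)+(a*7))+((z*5)+(7*x))))) -> ((((y+a)*(4*x))*((z+7)+(b*z)))*(((5*3)+(a*7))+((z*5)+(7*x))))
Step 2: at RLL: (5*3) -> 15; overall: ((((y+a)*(4*x))*((z+7)+(b*z)))*(((5*3)+(a*7))+((z*5)+(7*x)))) -> ((((y+a)*(4*x))*((z+7)+(b*z)))*((15+(a*7))+((z*5)+(7*x))))
Fixed point: ((((y+a)*(4*x))*((z+7)+(b*z)))*((15+(a*7))+((z*5)+(7*x))))

Answer: ((((y+a)*(4*x))*((z+7)+(b*z)))*((15+(a*7))+((z*5)+(7*x))))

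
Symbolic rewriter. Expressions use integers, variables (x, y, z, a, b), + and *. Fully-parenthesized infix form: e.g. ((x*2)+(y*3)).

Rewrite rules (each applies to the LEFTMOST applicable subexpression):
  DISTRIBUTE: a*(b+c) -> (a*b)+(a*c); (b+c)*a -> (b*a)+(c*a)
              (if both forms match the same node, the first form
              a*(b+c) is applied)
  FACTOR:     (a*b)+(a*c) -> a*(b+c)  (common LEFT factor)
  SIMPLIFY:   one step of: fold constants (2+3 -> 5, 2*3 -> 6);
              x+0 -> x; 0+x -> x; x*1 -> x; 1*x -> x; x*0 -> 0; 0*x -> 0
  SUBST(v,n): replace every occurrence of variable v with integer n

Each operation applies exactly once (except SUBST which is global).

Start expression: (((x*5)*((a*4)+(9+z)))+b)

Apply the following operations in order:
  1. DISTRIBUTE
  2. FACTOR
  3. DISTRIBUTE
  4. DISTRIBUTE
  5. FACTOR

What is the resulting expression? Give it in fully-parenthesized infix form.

Start: (((x*5)*((a*4)+(9+z)))+b)
Apply DISTRIBUTE at L (target: ((x*5)*((a*4)+(9+z)))): (((x*5)*((a*4)+(9+z)))+b) -> ((((x*5)*(a*4))+((x*5)*(9+z)))+b)
Apply FACTOR at L (target: (((x*5)*(a*4))+((x*5)*(9+z)))): ((((x*5)*(a*4))+((x*5)*(9+z)))+b) -> (((x*5)*((a*4)+(9+z)))+b)
Apply DISTRIBUTE at L (target: ((x*5)*((a*4)+(9+z)))): (((x*5)*((a*4)+(9+z)))+b) -> ((((x*5)*(a*4))+((x*5)*(9+z)))+b)
Apply DISTRIBUTE at LR (target: ((x*5)*(9+z))): ((((x*5)*(a*4))+((x*5)*(9+z)))+b) -> ((((x*5)*(a*4))+(((x*5)*9)+((x*5)*z)))+b)
Apply FACTOR at LR (target: (((x*5)*9)+((x*5)*z))): ((((x*5)*(a*4))+(((x*5)*9)+((x*5)*z)))+b) -> ((((x*5)*(a*4))+((x*5)*(9+z)))+b)

Answer: ((((x*5)*(a*4))+((x*5)*(9+z)))+b)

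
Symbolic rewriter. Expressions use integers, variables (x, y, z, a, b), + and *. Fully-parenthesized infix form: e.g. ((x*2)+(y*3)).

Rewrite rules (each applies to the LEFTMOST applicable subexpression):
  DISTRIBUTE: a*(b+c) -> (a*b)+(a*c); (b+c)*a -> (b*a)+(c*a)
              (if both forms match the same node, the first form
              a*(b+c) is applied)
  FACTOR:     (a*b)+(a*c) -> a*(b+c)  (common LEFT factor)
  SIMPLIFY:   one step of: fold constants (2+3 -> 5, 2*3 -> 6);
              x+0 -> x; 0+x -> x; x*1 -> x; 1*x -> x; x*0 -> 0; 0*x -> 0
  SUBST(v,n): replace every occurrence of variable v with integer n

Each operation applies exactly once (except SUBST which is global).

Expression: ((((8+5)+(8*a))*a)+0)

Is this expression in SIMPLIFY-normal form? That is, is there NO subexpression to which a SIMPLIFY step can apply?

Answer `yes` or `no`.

Answer: no

Derivation:
Expression: ((((8+5)+(8*a))*a)+0)
Scanning for simplifiable subexpressions (pre-order)...
  at root: ((((8+5)+(8*a))*a)+0) (SIMPLIFIABLE)
  at L: (((8+5)+(8*a))*a) (not simplifiable)
  at LL: ((8+5)+(8*a)) (not simplifiable)
  at LLL: (8+5) (SIMPLIFIABLE)
  at LLR: (8*a) (not simplifiable)
Found simplifiable subexpr at path root: ((((8+5)+(8*a))*a)+0)
One SIMPLIFY step would give: (((8+5)+(8*a))*a)
-> NOT in normal form.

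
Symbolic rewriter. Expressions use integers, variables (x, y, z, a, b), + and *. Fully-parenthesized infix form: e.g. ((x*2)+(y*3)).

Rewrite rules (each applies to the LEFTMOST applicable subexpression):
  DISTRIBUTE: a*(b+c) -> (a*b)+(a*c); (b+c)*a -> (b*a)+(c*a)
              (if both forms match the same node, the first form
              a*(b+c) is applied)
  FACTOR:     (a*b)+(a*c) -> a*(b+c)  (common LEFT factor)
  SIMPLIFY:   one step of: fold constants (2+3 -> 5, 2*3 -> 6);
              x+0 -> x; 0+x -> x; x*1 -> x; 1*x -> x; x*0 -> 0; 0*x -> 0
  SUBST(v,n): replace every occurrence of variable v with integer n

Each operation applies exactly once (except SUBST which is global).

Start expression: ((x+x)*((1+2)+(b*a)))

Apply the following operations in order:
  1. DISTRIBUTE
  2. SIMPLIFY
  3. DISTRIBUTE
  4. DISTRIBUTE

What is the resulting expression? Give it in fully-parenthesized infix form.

Answer: (((x*3)+(x*3))+((x*(b*a))+(x*(b*a))))

Derivation:
Start: ((x+x)*((1+2)+(b*a)))
Apply DISTRIBUTE at root (target: ((x+x)*((1+2)+(b*a)))): ((x+x)*((1+2)+(b*a))) -> (((x+x)*(1+2))+((x+x)*(b*a)))
Apply SIMPLIFY at LR (target: (1+2)): (((x+x)*(1+2))+((x+x)*(b*a))) -> (((x+x)*3)+((x+x)*(b*a)))
Apply DISTRIBUTE at L (target: ((x+x)*3)): (((x+x)*3)+((x+x)*(b*a))) -> (((x*3)+(x*3))+((x+x)*(b*a)))
Apply DISTRIBUTE at R (target: ((x+x)*(b*a))): (((x*3)+(x*3))+((x+x)*(b*a))) -> (((x*3)+(x*3))+((x*(b*a))+(x*(b*a))))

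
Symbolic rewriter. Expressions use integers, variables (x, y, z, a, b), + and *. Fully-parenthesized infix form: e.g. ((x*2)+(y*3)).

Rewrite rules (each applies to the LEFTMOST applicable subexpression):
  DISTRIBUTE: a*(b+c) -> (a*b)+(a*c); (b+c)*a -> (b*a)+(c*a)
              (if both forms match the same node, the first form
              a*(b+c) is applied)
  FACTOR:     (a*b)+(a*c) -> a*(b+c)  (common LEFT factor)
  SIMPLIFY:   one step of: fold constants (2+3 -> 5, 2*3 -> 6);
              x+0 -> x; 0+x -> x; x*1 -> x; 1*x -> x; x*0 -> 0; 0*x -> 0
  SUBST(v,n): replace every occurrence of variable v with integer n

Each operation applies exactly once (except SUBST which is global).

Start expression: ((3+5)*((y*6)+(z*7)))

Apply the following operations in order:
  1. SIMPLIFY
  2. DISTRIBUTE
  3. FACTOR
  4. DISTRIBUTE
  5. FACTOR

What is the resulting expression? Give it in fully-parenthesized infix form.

Start: ((3+5)*((y*6)+(z*7)))
Apply SIMPLIFY at L (target: (3+5)): ((3+5)*((y*6)+(z*7))) -> (8*((y*6)+(z*7)))
Apply DISTRIBUTE at root (target: (8*((y*6)+(z*7)))): (8*((y*6)+(z*7))) -> ((8*(y*6))+(8*(z*7)))
Apply FACTOR at root (target: ((8*(y*6))+(8*(z*7)))): ((8*(y*6))+(8*(z*7))) -> (8*((y*6)+(z*7)))
Apply DISTRIBUTE at root (target: (8*((y*6)+(z*7)))): (8*((y*6)+(z*7))) -> ((8*(y*6))+(8*(z*7)))
Apply FACTOR at root (target: ((8*(y*6))+(8*(z*7)))): ((8*(y*6))+(8*(z*7))) -> (8*((y*6)+(z*7)))

Answer: (8*((y*6)+(z*7)))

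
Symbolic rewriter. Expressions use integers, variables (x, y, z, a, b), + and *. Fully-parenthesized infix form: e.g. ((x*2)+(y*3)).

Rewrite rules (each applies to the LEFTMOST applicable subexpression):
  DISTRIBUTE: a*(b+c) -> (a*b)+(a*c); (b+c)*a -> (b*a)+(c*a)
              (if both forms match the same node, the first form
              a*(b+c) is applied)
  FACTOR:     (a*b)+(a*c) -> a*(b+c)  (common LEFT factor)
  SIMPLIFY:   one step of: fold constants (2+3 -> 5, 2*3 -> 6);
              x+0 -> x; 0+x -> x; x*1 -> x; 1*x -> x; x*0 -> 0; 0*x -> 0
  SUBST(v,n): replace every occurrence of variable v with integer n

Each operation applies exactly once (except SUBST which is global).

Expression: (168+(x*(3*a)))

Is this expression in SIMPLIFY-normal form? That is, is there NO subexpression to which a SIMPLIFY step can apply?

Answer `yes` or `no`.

Expression: (168+(x*(3*a)))
Scanning for simplifiable subexpressions (pre-order)...
  at root: (168+(x*(3*a))) (not simplifiable)
  at R: (x*(3*a)) (not simplifiable)
  at RR: (3*a) (not simplifiable)
Result: no simplifiable subexpression found -> normal form.

Answer: yes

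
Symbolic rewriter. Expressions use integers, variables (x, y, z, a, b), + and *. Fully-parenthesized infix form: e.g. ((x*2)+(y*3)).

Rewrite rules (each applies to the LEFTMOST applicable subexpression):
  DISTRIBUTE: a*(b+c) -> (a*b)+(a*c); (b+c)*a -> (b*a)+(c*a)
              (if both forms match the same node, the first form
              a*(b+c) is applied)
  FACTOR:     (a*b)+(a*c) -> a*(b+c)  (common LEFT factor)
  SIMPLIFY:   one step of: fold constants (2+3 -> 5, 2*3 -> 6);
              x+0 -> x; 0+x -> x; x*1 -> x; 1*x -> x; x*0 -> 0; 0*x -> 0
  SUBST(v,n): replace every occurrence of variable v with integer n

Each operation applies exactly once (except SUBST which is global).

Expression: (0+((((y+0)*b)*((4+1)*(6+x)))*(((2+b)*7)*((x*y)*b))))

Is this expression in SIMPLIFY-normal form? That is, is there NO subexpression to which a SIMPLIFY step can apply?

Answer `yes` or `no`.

Answer: no

Derivation:
Expression: (0+((((y+0)*b)*((4+1)*(6+x)))*(((2+b)*7)*((x*y)*b))))
Scanning for simplifiable subexpressions (pre-order)...
  at root: (0+((((y+0)*b)*((4+1)*(6+x)))*(((2+b)*7)*((x*y)*b)))) (SIMPLIFIABLE)
  at R: ((((y+0)*b)*((4+1)*(6+x)))*(((2+b)*7)*((x*y)*b))) (not simplifiable)
  at RL: (((y+0)*b)*((4+1)*(6+x))) (not simplifiable)
  at RLL: ((y+0)*b) (not simplifiable)
  at RLLL: (y+0) (SIMPLIFIABLE)
  at RLR: ((4+1)*(6+x)) (not simplifiable)
  at RLRL: (4+1) (SIMPLIFIABLE)
  at RLRR: (6+x) (not simplifiable)
  at RR: (((2+b)*7)*((x*y)*b)) (not simplifiable)
  at RRL: ((2+b)*7) (not simplifiable)
  at RRLL: (2+b) (not simplifiable)
  at RRR: ((x*y)*b) (not simplifiable)
  at RRRL: (x*y) (not simplifiable)
Found simplifiable subexpr at path root: (0+((((y+0)*b)*((4+1)*(6+x)))*(((2+b)*7)*((x*y)*b))))
One SIMPLIFY step would give: ((((y+0)*b)*((4+1)*(6+x)))*(((2+b)*7)*((x*y)*b)))
-> NOT in normal form.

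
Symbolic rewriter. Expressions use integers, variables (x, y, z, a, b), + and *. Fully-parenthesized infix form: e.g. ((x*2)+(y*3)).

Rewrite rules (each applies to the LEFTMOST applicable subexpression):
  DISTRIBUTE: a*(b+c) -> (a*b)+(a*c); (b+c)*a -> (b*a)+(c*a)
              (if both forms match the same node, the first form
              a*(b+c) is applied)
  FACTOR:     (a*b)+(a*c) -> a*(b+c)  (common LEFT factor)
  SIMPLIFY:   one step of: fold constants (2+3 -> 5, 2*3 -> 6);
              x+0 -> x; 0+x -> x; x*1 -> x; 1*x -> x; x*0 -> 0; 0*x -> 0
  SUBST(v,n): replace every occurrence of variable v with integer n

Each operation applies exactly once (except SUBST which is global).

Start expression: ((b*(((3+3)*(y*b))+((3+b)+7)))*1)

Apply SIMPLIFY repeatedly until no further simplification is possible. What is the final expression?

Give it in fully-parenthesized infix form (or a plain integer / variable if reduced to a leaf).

Answer: (b*((6*(y*b))+((3+b)+7)))

Derivation:
Start: ((b*(((3+3)*(y*b))+((3+b)+7)))*1)
Step 1: at root: ((b*(((3+3)*(y*b))+((3+b)+7)))*1) -> (b*(((3+3)*(y*b))+((3+b)+7))); overall: ((b*(((3+3)*(y*b))+((3+b)+7)))*1) -> (b*(((3+3)*(y*b))+((3+b)+7)))
Step 2: at RLL: (3+3) -> 6; overall: (b*(((3+3)*(y*b))+((3+b)+7))) -> (b*((6*(y*b))+((3+b)+7)))
Fixed point: (b*((6*(y*b))+((3+b)+7)))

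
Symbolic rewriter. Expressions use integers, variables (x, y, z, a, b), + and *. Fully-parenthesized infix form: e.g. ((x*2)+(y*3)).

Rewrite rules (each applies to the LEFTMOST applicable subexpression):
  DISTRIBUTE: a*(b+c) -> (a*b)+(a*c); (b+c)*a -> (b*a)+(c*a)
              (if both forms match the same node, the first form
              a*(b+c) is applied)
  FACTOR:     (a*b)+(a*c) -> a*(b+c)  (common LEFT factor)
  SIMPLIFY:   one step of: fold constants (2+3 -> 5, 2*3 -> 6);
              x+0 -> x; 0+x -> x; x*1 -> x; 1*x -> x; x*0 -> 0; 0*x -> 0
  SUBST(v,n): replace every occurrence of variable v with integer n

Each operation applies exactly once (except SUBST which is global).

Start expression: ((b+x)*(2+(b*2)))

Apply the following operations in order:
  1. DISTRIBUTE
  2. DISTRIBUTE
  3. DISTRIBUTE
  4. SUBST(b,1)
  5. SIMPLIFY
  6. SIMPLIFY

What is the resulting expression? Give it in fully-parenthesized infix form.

Start: ((b+x)*(2+(b*2)))
Apply DISTRIBUTE at root (target: ((b+x)*(2+(b*2)))): ((b+x)*(2+(b*2))) -> (((b+x)*2)+((b+x)*(b*2)))
Apply DISTRIBUTE at L (target: ((b+x)*2)): (((b+x)*2)+((b+x)*(b*2))) -> (((b*2)+(x*2))+((b+x)*(b*2)))
Apply DISTRIBUTE at R (target: ((b+x)*(b*2))): (((b*2)+(x*2))+((b+x)*(b*2))) -> (((b*2)+(x*2))+((b*(b*2))+(x*(b*2))))
Apply SUBST(b,1): (((b*2)+(x*2))+((b*(b*2))+(x*(b*2)))) -> (((1*2)+(x*2))+((1*(1*2))+(x*(1*2))))
Apply SIMPLIFY at LL (target: (1*2)): (((1*2)+(x*2))+((1*(1*2))+(x*(1*2)))) -> ((2+(x*2))+((1*(1*2))+(x*(1*2))))
Apply SIMPLIFY at RL (target: (1*(1*2))): ((2+(x*2))+((1*(1*2))+(x*(1*2)))) -> ((2+(x*2))+((1*2)+(x*(1*2))))

Answer: ((2+(x*2))+((1*2)+(x*(1*2))))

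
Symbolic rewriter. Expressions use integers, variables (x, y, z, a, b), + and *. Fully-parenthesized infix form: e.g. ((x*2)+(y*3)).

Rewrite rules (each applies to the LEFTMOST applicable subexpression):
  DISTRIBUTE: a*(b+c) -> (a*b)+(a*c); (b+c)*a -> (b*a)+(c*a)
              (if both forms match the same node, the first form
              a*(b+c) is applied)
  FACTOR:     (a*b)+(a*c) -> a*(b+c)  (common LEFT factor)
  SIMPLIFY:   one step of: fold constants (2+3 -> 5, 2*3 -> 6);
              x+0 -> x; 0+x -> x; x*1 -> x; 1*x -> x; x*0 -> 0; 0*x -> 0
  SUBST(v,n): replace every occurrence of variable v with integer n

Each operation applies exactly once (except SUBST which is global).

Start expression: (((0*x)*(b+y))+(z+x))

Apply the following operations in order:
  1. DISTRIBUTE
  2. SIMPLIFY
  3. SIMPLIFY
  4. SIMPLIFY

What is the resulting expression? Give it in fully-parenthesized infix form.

Answer: (((0*x)*y)+(z+x))

Derivation:
Start: (((0*x)*(b+y))+(z+x))
Apply DISTRIBUTE at L (target: ((0*x)*(b+y))): (((0*x)*(b+y))+(z+x)) -> ((((0*x)*b)+((0*x)*y))+(z+x))
Apply SIMPLIFY at LLL (target: (0*x)): ((((0*x)*b)+((0*x)*y))+(z+x)) -> (((0*b)+((0*x)*y))+(z+x))
Apply SIMPLIFY at LL (target: (0*b)): (((0*b)+((0*x)*y))+(z+x)) -> ((0+((0*x)*y))+(z+x))
Apply SIMPLIFY at L (target: (0+((0*x)*y))): ((0+((0*x)*y))+(z+x)) -> (((0*x)*y)+(z+x))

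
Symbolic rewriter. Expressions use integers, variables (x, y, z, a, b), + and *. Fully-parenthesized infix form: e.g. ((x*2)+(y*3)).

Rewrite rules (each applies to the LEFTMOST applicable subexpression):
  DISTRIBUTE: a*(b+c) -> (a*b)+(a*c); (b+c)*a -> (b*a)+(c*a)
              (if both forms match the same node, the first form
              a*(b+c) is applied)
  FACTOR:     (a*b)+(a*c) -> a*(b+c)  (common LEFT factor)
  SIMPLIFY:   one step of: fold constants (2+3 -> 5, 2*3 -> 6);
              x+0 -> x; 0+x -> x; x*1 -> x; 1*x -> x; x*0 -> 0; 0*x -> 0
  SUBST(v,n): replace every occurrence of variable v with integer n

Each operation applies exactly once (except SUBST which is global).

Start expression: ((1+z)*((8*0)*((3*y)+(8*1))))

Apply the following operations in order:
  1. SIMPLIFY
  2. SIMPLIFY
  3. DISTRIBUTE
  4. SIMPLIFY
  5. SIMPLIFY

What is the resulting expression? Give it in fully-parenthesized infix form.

Start: ((1+z)*((8*0)*((3*y)+(8*1))))
Apply SIMPLIFY at RL (target: (8*0)): ((1+z)*((8*0)*((3*y)+(8*1)))) -> ((1+z)*(0*((3*y)+(8*1))))
Apply SIMPLIFY at R (target: (0*((3*y)+(8*1)))): ((1+z)*(0*((3*y)+(8*1)))) -> ((1+z)*0)
Apply DISTRIBUTE at root (target: ((1+z)*0)): ((1+z)*0) -> ((1*0)+(z*0))
Apply SIMPLIFY at L (target: (1*0)): ((1*0)+(z*0)) -> (0+(z*0))
Apply SIMPLIFY at root (target: (0+(z*0))): (0+(z*0)) -> (z*0)

Answer: (z*0)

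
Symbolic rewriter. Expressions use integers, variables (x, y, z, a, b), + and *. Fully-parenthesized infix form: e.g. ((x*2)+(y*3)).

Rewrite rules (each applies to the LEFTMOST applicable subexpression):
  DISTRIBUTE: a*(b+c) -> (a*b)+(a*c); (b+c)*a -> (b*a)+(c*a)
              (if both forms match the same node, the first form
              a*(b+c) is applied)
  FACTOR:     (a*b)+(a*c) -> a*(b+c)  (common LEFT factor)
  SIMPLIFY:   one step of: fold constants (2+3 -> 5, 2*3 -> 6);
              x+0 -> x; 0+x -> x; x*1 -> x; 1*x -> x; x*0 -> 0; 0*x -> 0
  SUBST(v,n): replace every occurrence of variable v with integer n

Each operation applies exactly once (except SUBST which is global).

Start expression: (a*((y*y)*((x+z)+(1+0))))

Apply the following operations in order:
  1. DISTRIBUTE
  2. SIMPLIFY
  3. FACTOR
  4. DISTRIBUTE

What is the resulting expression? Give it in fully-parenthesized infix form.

Start: (a*((y*y)*((x+z)+(1+0))))
Apply DISTRIBUTE at R (target: ((y*y)*((x+z)+(1+0)))): (a*((y*y)*((x+z)+(1+0)))) -> (a*(((y*y)*(x+z))+((y*y)*(1+0))))
Apply SIMPLIFY at RRR (target: (1+0)): (a*(((y*y)*(x+z))+((y*y)*(1+0)))) -> (a*(((y*y)*(x+z))+((y*y)*1)))
Apply FACTOR at R (target: (((y*y)*(x+z))+((y*y)*1))): (a*(((y*y)*(x+z))+((y*y)*1))) -> (a*((y*y)*((x+z)+1)))
Apply DISTRIBUTE at R (target: ((y*y)*((x+z)+1))): (a*((y*y)*((x+z)+1))) -> (a*(((y*y)*(x+z))+((y*y)*1)))

Answer: (a*(((y*y)*(x+z))+((y*y)*1)))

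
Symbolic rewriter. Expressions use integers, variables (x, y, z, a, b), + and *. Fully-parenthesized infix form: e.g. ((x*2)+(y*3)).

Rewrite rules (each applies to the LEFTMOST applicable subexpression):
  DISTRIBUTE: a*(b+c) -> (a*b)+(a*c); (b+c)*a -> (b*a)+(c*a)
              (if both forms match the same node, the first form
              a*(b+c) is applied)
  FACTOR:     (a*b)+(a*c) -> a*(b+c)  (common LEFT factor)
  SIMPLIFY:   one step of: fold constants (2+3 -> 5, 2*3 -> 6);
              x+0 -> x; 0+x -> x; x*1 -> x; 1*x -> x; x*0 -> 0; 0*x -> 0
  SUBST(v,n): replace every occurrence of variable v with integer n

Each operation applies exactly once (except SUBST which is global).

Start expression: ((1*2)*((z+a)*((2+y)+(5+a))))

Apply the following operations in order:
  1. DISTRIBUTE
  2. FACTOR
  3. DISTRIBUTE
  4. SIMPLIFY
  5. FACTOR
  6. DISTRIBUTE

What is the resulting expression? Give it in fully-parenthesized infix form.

Start: ((1*2)*((z+a)*((2+y)+(5+a))))
Apply DISTRIBUTE at R (target: ((z+a)*((2+y)+(5+a)))): ((1*2)*((z+a)*((2+y)+(5+a)))) -> ((1*2)*(((z+a)*(2+y))+((z+a)*(5+a))))
Apply FACTOR at R (target: (((z+a)*(2+y))+((z+a)*(5+a)))): ((1*2)*(((z+a)*(2+y))+((z+a)*(5+a)))) -> ((1*2)*((z+a)*((2+y)+(5+a))))
Apply DISTRIBUTE at R (target: ((z+a)*((2+y)+(5+a)))): ((1*2)*((z+a)*((2+y)+(5+a)))) -> ((1*2)*(((z+a)*(2+y))+((z+a)*(5+a))))
Apply SIMPLIFY at L (target: (1*2)): ((1*2)*(((z+a)*(2+y))+((z+a)*(5+a)))) -> (2*(((z+a)*(2+y))+((z+a)*(5+a))))
Apply FACTOR at R (target: (((z+a)*(2+y))+((z+a)*(5+a)))): (2*(((z+a)*(2+y))+((z+a)*(5+a)))) -> (2*((z+a)*((2+y)+(5+a))))
Apply DISTRIBUTE at R (target: ((z+a)*((2+y)+(5+a)))): (2*((z+a)*((2+y)+(5+a)))) -> (2*(((z+a)*(2+y))+((z+a)*(5+a))))

Answer: (2*(((z+a)*(2+y))+((z+a)*(5+a))))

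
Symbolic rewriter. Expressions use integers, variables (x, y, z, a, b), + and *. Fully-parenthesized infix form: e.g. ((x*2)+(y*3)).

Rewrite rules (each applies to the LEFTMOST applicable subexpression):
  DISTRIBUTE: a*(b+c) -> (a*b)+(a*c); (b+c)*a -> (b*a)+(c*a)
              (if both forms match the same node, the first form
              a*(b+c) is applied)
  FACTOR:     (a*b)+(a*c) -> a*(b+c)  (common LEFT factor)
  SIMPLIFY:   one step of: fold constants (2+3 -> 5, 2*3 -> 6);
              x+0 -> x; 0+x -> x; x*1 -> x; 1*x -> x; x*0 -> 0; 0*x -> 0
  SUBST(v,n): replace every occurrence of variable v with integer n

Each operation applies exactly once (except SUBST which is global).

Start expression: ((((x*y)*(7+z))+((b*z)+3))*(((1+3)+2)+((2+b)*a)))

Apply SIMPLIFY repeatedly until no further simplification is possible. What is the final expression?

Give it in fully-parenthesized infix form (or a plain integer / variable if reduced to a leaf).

Start: ((((x*y)*(7+z))+((b*z)+3))*(((1+3)+2)+((2+b)*a)))
Step 1: at RLL: (1+3) -> 4; overall: ((((x*y)*(7+z))+((b*z)+3))*(((1+3)+2)+((2+b)*a))) -> ((((x*y)*(7+z))+((b*z)+3))*((4+2)+((2+b)*a)))
Step 2: at RL: (4+2) -> 6; overall: ((((x*y)*(7+z))+((b*z)+3))*((4+2)+((2+b)*a))) -> ((((x*y)*(7+z))+((b*z)+3))*(6+((2+b)*a)))
Fixed point: ((((x*y)*(7+z))+((b*z)+3))*(6+((2+b)*a)))

Answer: ((((x*y)*(7+z))+((b*z)+3))*(6+((2+b)*a)))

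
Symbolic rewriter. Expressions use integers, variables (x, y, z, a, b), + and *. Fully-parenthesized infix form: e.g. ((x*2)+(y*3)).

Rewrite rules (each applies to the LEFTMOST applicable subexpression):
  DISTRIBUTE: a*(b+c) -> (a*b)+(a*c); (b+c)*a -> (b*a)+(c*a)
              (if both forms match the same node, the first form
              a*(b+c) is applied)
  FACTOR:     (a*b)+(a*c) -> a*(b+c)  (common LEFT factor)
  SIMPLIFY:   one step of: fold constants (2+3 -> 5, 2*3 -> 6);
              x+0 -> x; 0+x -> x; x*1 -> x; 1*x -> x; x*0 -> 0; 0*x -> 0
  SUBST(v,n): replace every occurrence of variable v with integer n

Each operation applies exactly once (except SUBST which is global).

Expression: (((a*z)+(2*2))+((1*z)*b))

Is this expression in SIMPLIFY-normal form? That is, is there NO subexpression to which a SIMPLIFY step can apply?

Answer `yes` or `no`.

Answer: no

Derivation:
Expression: (((a*z)+(2*2))+((1*z)*b))
Scanning for simplifiable subexpressions (pre-order)...
  at root: (((a*z)+(2*2))+((1*z)*b)) (not simplifiable)
  at L: ((a*z)+(2*2)) (not simplifiable)
  at LL: (a*z) (not simplifiable)
  at LR: (2*2) (SIMPLIFIABLE)
  at R: ((1*z)*b) (not simplifiable)
  at RL: (1*z) (SIMPLIFIABLE)
Found simplifiable subexpr at path LR: (2*2)
One SIMPLIFY step would give: (((a*z)+4)+((1*z)*b))
-> NOT in normal form.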